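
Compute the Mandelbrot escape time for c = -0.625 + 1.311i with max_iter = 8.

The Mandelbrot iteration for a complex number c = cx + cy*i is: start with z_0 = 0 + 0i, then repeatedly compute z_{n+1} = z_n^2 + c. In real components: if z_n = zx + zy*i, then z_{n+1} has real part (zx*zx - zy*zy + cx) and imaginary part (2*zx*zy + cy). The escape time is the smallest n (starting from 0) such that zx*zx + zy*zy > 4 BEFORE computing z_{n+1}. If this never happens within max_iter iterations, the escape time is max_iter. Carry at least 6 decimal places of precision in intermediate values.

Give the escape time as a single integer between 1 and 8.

z_0 = 0 + 0i, c = -0.6250 + 1.3110i
Iter 1: z = -0.6250 + 1.3110i, |z|^2 = 2.1093
Iter 2: z = -1.9531 + -0.3277i, |z|^2 = 3.9220
Iter 3: z = 3.0822 + 2.5913i, |z|^2 = 16.2143
Escaped at iteration 3

Answer: 3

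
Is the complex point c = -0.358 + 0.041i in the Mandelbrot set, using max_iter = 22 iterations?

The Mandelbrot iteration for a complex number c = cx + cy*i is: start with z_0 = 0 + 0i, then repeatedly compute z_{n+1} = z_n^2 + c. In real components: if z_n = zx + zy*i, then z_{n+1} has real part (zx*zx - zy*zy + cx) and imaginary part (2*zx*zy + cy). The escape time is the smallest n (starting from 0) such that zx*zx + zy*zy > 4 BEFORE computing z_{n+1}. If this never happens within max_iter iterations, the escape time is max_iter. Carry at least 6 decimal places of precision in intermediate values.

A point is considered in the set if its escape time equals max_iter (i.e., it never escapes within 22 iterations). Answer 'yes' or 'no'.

z_0 = 0 + 0i, c = -0.3580 + 0.0410i
Iter 1: z = -0.3580 + 0.0410i, |z|^2 = 0.1298
Iter 2: z = -0.2315 + 0.0116i, |z|^2 = 0.0537
Iter 3: z = -0.3045 + 0.0356i, |z|^2 = 0.0940
Iter 4: z = -0.2665 + 0.0193i, |z|^2 = 0.0714
Iter 5: z = -0.2873 + 0.0307i, |z|^2 = 0.0835
Iter 6: z = -0.2764 + 0.0234i, |z|^2 = 0.0769
Iter 7: z = -0.2822 + 0.0281i, |z|^2 = 0.0804
Iter 8: z = -0.2792 + 0.0251i, |z|^2 = 0.0786
Iter 9: z = -0.2807 + 0.0270i, |z|^2 = 0.0795
Iter 10: z = -0.2799 + 0.0259i, |z|^2 = 0.0790
Iter 11: z = -0.2803 + 0.0265i, |z|^2 = 0.0793
Iter 12: z = -0.2801 + 0.0261i, |z|^2 = 0.0792
Iter 13: z = -0.2802 + 0.0264i, |z|^2 = 0.0792
Iter 14: z = -0.2802 + 0.0262i, |z|^2 = 0.0792
Iter 15: z = -0.2802 + 0.0263i, |z|^2 = 0.0792
Iter 16: z = -0.2802 + 0.0263i, |z|^2 = 0.0792
Iter 17: z = -0.2802 + 0.0263i, |z|^2 = 0.0792
Iter 18: z = -0.2802 + 0.0263i, |z|^2 = 0.0792
Iter 19: z = -0.2802 + 0.0263i, |z|^2 = 0.0792
Iter 20: z = -0.2802 + 0.0263i, |z|^2 = 0.0792
Iter 21: z = -0.2802 + 0.0263i, |z|^2 = 0.0792
Did not escape in 22 iterations → in set

Answer: yes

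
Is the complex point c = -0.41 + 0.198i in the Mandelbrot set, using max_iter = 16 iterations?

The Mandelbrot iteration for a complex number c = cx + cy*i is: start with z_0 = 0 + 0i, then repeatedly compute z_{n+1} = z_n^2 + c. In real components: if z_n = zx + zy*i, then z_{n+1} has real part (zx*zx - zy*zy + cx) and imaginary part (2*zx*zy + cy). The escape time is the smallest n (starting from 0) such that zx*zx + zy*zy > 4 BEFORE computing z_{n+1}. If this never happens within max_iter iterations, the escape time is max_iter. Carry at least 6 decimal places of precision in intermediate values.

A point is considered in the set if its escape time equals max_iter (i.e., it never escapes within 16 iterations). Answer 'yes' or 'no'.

z_0 = 0 + 0i, c = -0.4100 + 0.1980i
Iter 1: z = -0.4100 + 0.1980i, |z|^2 = 0.2073
Iter 2: z = -0.2811 + 0.0356i, |z|^2 = 0.0803
Iter 3: z = -0.3323 + 0.1780i, |z|^2 = 0.1421
Iter 4: z = -0.3313 + 0.0797i, |z|^2 = 0.1161
Iter 5: z = -0.3066 + 0.1452i, |z|^2 = 0.1151
Iter 6: z = -0.3371 + 0.1090i, |z|^2 = 0.1255
Iter 7: z = -0.3083 + 0.1245i, |z|^2 = 0.1105
Iter 8: z = -0.3305 + 0.1212i, |z|^2 = 0.1239
Iter 9: z = -0.3155 + 0.1179i, |z|^2 = 0.1134
Iter 10: z = -0.3244 + 0.1236i, |z|^2 = 0.1205
Iter 11: z = -0.3201 + 0.1178i, |z|^2 = 0.1163
Iter 12: z = -0.3214 + 0.1226i, |z|^2 = 0.1183
Iter 13: z = -0.3217 + 0.1192i, |z|^2 = 0.1177
Iter 14: z = -0.3207 + 0.1213i, |z|^2 = 0.1176
Iter 15: z = -0.3219 + 0.1202i, |z|^2 = 0.1180
Did not escape in 16 iterations → in set

Answer: yes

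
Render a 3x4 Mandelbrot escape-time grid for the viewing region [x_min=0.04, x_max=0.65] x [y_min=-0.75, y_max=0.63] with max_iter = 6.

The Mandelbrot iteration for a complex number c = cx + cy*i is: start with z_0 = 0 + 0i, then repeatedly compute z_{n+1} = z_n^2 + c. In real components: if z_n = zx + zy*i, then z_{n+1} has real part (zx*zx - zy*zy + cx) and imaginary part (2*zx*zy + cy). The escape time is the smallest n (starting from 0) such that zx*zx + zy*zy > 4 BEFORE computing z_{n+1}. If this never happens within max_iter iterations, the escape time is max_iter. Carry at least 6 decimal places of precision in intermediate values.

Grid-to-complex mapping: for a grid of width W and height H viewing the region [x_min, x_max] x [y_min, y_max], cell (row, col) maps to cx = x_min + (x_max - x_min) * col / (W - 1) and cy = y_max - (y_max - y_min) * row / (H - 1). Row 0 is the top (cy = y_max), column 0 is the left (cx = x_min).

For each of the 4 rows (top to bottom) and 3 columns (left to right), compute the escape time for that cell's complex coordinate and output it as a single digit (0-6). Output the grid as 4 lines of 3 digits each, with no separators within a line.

Answer: 663
664
664
653

Derivation:
(row=0, col=0): c = 0.0400 + 0.6300i → escape time 6
(row=0, col=1): c = 0.3450 + 0.6300i → escape time 6
(row=0, col=2): c = 0.6500 + 0.6300i → escape time 3
(row=1, col=0): c = 0.0400 + 0.1700i → escape time 6
(row=1, col=1): c = 0.3450 + 0.1700i → escape time 6
(row=1, col=2): c = 0.6500 + 0.1700i → escape time 4
(row=2, col=0): c = 0.0400 + -0.2900i → escape time 6
(row=2, col=1): c = 0.3450 + -0.2900i → escape time 6
(row=2, col=2): c = 0.6500 + -0.2900i → escape time 4
(row=3, col=0): c = 0.0400 + -0.7500i → escape time 6
(row=3, col=1): c = 0.3450 + -0.7500i → escape time 5
(row=3, col=2): c = 0.6500 + -0.7500i → escape time 3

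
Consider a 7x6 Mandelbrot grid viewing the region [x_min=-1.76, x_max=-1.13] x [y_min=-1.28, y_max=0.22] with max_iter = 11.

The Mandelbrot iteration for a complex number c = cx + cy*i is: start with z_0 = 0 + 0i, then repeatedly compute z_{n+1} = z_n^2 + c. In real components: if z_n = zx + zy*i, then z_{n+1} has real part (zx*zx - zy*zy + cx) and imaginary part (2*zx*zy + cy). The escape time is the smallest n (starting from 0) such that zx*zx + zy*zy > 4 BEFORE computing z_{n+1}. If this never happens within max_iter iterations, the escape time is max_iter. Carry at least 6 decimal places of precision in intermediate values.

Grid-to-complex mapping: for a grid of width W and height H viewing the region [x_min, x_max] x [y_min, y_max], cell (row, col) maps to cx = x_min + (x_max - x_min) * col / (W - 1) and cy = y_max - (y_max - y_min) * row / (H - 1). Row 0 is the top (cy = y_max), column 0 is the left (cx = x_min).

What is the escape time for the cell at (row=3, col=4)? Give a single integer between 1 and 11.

Answer: 3

Derivation:
z_0 = 0 + 0i, c = -1.3400 + -0.6800i
Iter 1: z = -1.3400 + -0.6800i, |z|^2 = 2.2580
Iter 2: z = -0.0068 + 1.1424i, |z|^2 = 1.3051
Iter 3: z = -2.6450 + -0.6955i, |z|^2 = 7.4800
Escaped at iteration 3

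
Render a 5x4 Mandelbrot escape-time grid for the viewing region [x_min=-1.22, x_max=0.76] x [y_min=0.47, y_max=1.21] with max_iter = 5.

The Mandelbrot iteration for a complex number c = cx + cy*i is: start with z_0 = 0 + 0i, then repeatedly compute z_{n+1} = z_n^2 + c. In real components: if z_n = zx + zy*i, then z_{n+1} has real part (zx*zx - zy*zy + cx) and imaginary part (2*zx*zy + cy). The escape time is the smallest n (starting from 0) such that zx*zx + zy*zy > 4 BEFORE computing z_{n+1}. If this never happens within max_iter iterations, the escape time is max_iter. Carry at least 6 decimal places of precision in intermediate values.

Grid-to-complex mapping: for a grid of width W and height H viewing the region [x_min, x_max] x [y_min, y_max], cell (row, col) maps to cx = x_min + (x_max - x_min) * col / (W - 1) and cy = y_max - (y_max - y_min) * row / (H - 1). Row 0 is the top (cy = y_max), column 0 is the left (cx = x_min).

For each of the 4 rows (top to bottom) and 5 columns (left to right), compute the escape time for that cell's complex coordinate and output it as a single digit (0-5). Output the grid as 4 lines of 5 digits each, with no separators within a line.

Answer: 23322
34542
34553
55553

Derivation:
(row=0, col=0): c = -1.2200 + 1.2100i → escape time 2
(row=0, col=1): c = -0.7250 + 1.2100i → escape time 3
(row=0, col=2): c = -0.2300 + 1.2100i → escape time 3
(row=0, col=3): c = 0.2650 + 1.2100i → escape time 2
(row=0, col=4): c = 0.7600 + 1.2100i → escape time 2
(row=1, col=0): c = -1.2200 + 0.9633i → escape time 3
(row=1, col=1): c = -0.7250 + 0.9633i → escape time 4
(row=1, col=2): c = -0.2300 + 0.9633i → escape time 5
(row=1, col=3): c = 0.2650 + 0.9633i → escape time 4
(row=1, col=4): c = 0.7600 + 0.9633i → escape time 2
(row=2, col=0): c = -1.2200 + 0.7167i → escape time 3
(row=2, col=1): c = -0.7250 + 0.7167i → escape time 4
(row=2, col=2): c = -0.2300 + 0.7167i → escape time 5
(row=2, col=3): c = 0.2650 + 0.7167i → escape time 5
(row=2, col=4): c = 0.7600 + 0.7167i → escape time 3
(row=3, col=0): c = -1.2200 + 0.4700i → escape time 5
(row=3, col=1): c = -0.7250 + 0.4700i → escape time 5
(row=3, col=2): c = -0.2300 + 0.4700i → escape time 5
(row=3, col=3): c = 0.2650 + 0.4700i → escape time 5
(row=3, col=4): c = 0.7600 + 0.4700i → escape time 3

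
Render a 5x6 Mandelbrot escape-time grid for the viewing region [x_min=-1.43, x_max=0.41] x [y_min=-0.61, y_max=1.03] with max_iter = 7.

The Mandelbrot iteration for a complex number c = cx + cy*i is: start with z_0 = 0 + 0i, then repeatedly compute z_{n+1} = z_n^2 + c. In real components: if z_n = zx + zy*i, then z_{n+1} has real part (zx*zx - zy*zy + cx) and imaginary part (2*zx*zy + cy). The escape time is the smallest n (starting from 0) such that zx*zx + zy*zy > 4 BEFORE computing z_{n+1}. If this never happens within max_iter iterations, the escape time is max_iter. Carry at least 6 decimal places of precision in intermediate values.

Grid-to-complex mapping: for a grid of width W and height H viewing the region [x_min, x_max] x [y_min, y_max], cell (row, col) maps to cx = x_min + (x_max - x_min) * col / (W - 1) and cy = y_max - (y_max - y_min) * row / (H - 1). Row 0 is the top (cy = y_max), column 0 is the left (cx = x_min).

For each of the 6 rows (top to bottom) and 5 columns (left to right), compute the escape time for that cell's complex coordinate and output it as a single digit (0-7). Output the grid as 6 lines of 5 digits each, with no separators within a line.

(row=0, col=0): c = -1.4300 + 1.0300i → escape time 3
(row=0, col=1): c = -0.9700 + 1.0300i → escape time 3
(row=0, col=2): c = -0.5100 + 1.0300i → escape time 4
(row=0, col=3): c = -0.0500 + 1.0300i → escape time 7
(row=0, col=4): c = 0.4100 + 1.0300i → escape time 3
(row=1, col=0): c = -1.4300 + 0.7020i → escape time 3
(row=1, col=1): c = -0.9700 + 0.7020i → escape time 4
(row=1, col=2): c = -0.5100 + 0.7020i → escape time 7
(row=1, col=3): c = -0.0500 + 0.7020i → escape time 7
(row=1, col=4): c = 0.4100 + 0.7020i → escape time 5
(row=2, col=0): c = -1.4300 + 0.3740i → escape time 5
(row=2, col=1): c = -0.9700 + 0.3740i → escape time 7
(row=2, col=2): c = -0.5100 + 0.3740i → escape time 7
(row=2, col=3): c = -0.0500 + 0.3740i → escape time 7
(row=2, col=4): c = 0.4100 + 0.3740i → escape time 7
(row=3, col=0): c = -1.4300 + 0.0460i → escape time 7
(row=3, col=1): c = -0.9700 + 0.0460i → escape time 7
(row=3, col=2): c = -0.5100 + 0.0460i → escape time 7
(row=3, col=3): c = -0.0500 + 0.0460i → escape time 7
(row=3, col=4): c = 0.4100 + 0.0460i → escape time 6
(row=4, col=0): c = -1.4300 + -0.2820i → escape time 5
(row=4, col=1): c = -0.9700 + -0.2820i → escape time 7
(row=4, col=2): c = -0.5100 + -0.2820i → escape time 7
(row=4, col=3): c = -0.0500 + -0.2820i → escape time 7
(row=4, col=4): c = 0.4100 + -0.2820i → escape time 7
(row=5, col=0): c = -1.4300 + -0.6100i → escape time 3
(row=5, col=1): c = -0.9700 + -0.6100i → escape time 4
(row=5, col=2): c = -0.5100 + -0.6100i → escape time 7
(row=5, col=3): c = -0.0500 + -0.6100i → escape time 7
(row=5, col=4): c = 0.4100 + -0.6100i → escape time 7

Answer: 33473
34775
57777
77776
57777
34777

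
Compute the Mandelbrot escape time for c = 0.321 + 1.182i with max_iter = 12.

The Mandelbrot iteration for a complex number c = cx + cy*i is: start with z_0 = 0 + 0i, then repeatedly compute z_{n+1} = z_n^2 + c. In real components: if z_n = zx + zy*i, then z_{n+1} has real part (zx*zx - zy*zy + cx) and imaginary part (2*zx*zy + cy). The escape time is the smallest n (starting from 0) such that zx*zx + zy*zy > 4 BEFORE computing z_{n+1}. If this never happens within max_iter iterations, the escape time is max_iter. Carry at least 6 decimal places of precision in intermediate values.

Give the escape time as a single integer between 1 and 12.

z_0 = 0 + 0i, c = 0.3210 + 1.1820i
Iter 1: z = 0.3210 + 1.1820i, |z|^2 = 1.5002
Iter 2: z = -0.9731 + 1.9408i, |z|^2 = 4.7138
Escaped at iteration 2

Answer: 2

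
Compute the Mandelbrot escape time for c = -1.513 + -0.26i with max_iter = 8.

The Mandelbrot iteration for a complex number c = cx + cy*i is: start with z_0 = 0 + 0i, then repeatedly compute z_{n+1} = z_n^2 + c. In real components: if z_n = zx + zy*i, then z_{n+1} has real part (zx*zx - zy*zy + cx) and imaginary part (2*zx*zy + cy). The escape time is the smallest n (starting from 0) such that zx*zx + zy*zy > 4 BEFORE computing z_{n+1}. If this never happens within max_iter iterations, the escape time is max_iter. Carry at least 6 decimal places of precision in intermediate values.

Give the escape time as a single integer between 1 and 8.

z_0 = 0 + 0i, c = -1.5130 + -0.2600i
Iter 1: z = -1.5130 + -0.2600i, |z|^2 = 2.3568
Iter 2: z = 0.7086 + 0.5268i, |z|^2 = 0.7795
Iter 3: z = -1.2884 + 0.4865i, |z|^2 = 1.8967
Iter 4: z = -0.0897 + -1.5136i, |z|^2 = 2.2990
Iter 5: z = -3.7959 + 0.0115i, |z|^2 = 14.4092
Escaped at iteration 5

Answer: 5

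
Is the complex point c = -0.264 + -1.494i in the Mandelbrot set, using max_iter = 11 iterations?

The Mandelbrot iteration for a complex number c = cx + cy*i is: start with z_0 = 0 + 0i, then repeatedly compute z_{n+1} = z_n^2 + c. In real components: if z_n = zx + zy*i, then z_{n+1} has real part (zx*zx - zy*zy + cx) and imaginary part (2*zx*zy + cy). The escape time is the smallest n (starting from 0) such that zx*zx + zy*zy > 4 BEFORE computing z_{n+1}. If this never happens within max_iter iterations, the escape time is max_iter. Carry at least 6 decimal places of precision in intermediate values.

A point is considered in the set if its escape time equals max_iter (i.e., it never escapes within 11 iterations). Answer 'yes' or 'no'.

Answer: no

Derivation:
z_0 = 0 + 0i, c = -0.2640 + -1.4940i
Iter 1: z = -0.2640 + -1.4940i, |z|^2 = 2.3017
Iter 2: z = -2.4263 + -0.7052i, |z|^2 = 6.3844
Escaped at iteration 2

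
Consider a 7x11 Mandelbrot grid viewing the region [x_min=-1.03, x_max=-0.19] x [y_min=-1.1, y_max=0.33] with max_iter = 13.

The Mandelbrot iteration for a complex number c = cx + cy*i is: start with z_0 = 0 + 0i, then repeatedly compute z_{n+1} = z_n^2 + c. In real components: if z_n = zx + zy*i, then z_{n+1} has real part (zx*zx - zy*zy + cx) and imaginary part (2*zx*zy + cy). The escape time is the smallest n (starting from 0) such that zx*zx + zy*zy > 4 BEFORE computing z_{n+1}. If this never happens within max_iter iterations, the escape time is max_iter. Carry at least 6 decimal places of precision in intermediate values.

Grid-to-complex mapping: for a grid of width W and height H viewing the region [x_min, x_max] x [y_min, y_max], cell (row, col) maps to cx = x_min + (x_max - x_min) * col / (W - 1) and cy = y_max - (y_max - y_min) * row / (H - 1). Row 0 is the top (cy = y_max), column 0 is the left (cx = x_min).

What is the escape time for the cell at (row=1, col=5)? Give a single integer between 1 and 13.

Answer: 13

Derivation:
z_0 = 0 + 0i, c = -0.3300 + 0.1870i
Iter 1: z = -0.3300 + 0.1870i, |z|^2 = 0.1439
Iter 2: z = -0.2561 + 0.0636i, |z|^2 = 0.0696
Iter 3: z = -0.2685 + 0.1544i, |z|^2 = 0.0959
Iter 4: z = -0.2818 + 0.1041i, |z|^2 = 0.0902
Iter 5: z = -0.2614 + 0.1283i, |z|^2 = 0.0848
Iter 6: z = -0.2781 + 0.1199i, |z|^2 = 0.0917
Iter 7: z = -0.2670 + 0.1203i, |z|^2 = 0.0858
Iter 8: z = -0.2732 + 0.1227i, |z|^2 = 0.0897
Iter 9: z = -0.2704 + 0.1199i, |z|^2 = 0.0875
Iter 10: z = -0.2712 + 0.1221i, |z|^2 = 0.0885
Iter 11: z = -0.2713 + 0.1207i, |z|^2 = 0.0882
Iter 12: z = -0.2710 + 0.1215i, |z|^2 = 0.0882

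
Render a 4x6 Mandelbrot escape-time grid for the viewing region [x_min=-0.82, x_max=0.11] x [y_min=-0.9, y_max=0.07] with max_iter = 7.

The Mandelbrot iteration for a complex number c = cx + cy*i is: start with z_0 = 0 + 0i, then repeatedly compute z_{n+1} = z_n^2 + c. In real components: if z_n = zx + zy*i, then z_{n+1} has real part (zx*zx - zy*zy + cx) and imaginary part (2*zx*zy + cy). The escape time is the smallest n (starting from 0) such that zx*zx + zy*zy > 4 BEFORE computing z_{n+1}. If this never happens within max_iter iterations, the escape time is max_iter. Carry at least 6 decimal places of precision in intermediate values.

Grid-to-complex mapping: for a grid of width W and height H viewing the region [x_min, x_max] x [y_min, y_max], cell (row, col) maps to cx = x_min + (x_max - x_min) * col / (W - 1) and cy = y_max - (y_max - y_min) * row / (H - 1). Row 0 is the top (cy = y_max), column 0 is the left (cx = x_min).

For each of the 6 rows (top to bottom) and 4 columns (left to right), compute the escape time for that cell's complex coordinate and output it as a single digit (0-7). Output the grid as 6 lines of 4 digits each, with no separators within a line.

(row=0, col=0): c = -0.8200 + 0.0700i → escape time 7
(row=0, col=1): c = -0.5100 + 0.0700i → escape time 7
(row=0, col=2): c = -0.2000 + 0.0700i → escape time 7
(row=0, col=3): c = 0.1100 + 0.0700i → escape time 7
(row=1, col=0): c = -0.8200 + -0.1240i → escape time 7
(row=1, col=1): c = -0.5100 + -0.1240i → escape time 7
(row=1, col=2): c = -0.2000 + -0.1240i → escape time 7
(row=1, col=3): c = 0.1100 + -0.1240i → escape time 7
(row=2, col=0): c = -0.8200 + -0.3180i → escape time 7
(row=2, col=1): c = -0.5100 + -0.3180i → escape time 7
(row=2, col=2): c = -0.2000 + -0.3180i → escape time 7
(row=2, col=3): c = 0.1100 + -0.3180i → escape time 7
(row=3, col=0): c = -0.8200 + -0.5120i → escape time 6
(row=3, col=1): c = -0.5100 + -0.5120i → escape time 7
(row=3, col=2): c = -0.2000 + -0.5120i → escape time 7
(row=3, col=3): c = 0.1100 + -0.5120i → escape time 7
(row=4, col=0): c = -0.8200 + -0.7060i → escape time 4
(row=4, col=1): c = -0.5100 + -0.7060i → escape time 7
(row=4, col=2): c = -0.2000 + -0.7060i → escape time 7
(row=4, col=3): c = 0.1100 + -0.7060i → escape time 7
(row=5, col=0): c = -0.8200 + -0.9000i → escape time 3
(row=5, col=1): c = -0.5100 + -0.9000i → escape time 4
(row=5, col=2): c = -0.2000 + -0.9000i → escape time 7
(row=5, col=3): c = 0.1100 + -0.9000i → escape time 5

Answer: 7777
7777
7777
6777
4777
3475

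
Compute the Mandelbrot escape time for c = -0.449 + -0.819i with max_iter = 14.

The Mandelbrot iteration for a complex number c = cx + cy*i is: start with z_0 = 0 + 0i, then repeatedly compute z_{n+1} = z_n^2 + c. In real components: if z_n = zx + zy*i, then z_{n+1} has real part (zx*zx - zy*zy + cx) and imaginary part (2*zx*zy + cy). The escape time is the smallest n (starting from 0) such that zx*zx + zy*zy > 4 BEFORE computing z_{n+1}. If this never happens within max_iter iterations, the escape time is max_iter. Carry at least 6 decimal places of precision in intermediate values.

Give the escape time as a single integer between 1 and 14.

z_0 = 0 + 0i, c = -0.4490 + -0.8190i
Iter 1: z = -0.4490 + -0.8190i, |z|^2 = 0.8724
Iter 2: z = -0.9182 + -0.0835i, |z|^2 = 0.8500
Iter 3: z = 0.3870 + -0.6656i, |z|^2 = 0.5928
Iter 4: z = -0.7422 + -1.3342i, |z|^2 = 2.3310
Iter 5: z = -1.6783 + 1.1616i, |z|^2 = 4.1658
Escaped at iteration 5

Answer: 5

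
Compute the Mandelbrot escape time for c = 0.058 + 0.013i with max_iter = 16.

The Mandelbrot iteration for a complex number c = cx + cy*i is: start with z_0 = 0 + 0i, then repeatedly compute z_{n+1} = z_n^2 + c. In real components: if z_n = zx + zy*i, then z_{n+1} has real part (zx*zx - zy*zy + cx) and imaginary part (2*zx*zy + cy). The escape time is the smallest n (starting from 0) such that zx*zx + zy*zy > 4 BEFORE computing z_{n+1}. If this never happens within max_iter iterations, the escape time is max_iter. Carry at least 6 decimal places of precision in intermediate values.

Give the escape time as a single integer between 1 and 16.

Answer: 16

Derivation:
z_0 = 0 + 0i, c = 0.0580 + 0.0130i
Iter 1: z = 0.0580 + 0.0130i, |z|^2 = 0.0035
Iter 2: z = 0.0612 + 0.0145i, |z|^2 = 0.0040
Iter 3: z = 0.0615 + 0.0148i, |z|^2 = 0.0040
Iter 4: z = 0.0616 + 0.0148i, |z|^2 = 0.0040
Iter 5: z = 0.0616 + 0.0148i, |z|^2 = 0.0040
Iter 6: z = 0.0616 + 0.0148i, |z|^2 = 0.0040
Iter 7: z = 0.0616 + 0.0148i, |z|^2 = 0.0040
Iter 8: z = 0.0616 + 0.0148i, |z|^2 = 0.0040
Iter 9: z = 0.0616 + 0.0148i, |z|^2 = 0.0040
Iter 10: z = 0.0616 + 0.0148i, |z|^2 = 0.0040
Iter 11: z = 0.0616 + 0.0148i, |z|^2 = 0.0040
Iter 12: z = 0.0616 + 0.0148i, |z|^2 = 0.0040
Iter 13: z = 0.0616 + 0.0148i, |z|^2 = 0.0040
Iter 14: z = 0.0616 + 0.0148i, |z|^2 = 0.0040
Iter 15: z = 0.0616 + 0.0148i, |z|^2 = 0.0040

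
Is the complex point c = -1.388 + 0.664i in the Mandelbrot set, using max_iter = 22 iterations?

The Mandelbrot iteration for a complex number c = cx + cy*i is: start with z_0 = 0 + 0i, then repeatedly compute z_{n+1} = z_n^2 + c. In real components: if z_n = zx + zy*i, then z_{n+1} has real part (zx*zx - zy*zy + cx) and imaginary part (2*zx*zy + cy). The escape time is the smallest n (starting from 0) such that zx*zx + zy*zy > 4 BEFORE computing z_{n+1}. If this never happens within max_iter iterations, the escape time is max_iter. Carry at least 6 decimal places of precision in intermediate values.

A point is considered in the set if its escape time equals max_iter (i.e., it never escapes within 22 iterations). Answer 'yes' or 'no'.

Answer: no

Derivation:
z_0 = 0 + 0i, c = -1.3880 + 0.6640i
Iter 1: z = -1.3880 + 0.6640i, |z|^2 = 2.3674
Iter 2: z = 0.0976 + -1.1793i, |z|^2 = 1.4002
Iter 3: z = -2.7691 + 0.4337i, |z|^2 = 7.8562
Escaped at iteration 3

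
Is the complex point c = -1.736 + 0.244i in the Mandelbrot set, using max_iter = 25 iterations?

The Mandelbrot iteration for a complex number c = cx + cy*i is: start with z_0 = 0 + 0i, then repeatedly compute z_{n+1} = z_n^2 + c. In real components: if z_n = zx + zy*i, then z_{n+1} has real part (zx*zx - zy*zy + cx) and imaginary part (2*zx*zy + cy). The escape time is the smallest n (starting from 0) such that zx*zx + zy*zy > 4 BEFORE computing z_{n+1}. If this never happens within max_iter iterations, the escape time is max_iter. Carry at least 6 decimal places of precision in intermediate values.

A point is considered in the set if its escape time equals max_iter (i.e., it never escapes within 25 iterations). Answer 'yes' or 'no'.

z_0 = 0 + 0i, c = -1.7360 + 0.2440i
Iter 1: z = -1.7360 + 0.2440i, |z|^2 = 3.0732
Iter 2: z = 1.2182 + -0.6032i, |z|^2 = 1.8477
Iter 3: z = -0.6159 + -1.2255i, |z|^2 = 1.8812
Iter 4: z = -2.8585 + 1.7536i, |z|^2 = 11.2463
Escaped at iteration 4

Answer: no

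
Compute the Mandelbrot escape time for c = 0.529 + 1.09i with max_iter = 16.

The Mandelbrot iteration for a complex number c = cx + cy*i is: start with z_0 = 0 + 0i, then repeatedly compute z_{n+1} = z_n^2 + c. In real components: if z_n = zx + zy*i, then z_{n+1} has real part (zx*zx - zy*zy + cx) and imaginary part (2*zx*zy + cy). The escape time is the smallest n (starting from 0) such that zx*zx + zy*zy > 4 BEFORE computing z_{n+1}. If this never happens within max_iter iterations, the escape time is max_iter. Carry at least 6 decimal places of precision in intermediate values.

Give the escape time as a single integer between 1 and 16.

Answer: 2

Derivation:
z_0 = 0 + 0i, c = 0.5290 + 1.0900i
Iter 1: z = 0.5290 + 1.0900i, |z|^2 = 1.4679
Iter 2: z = -0.3793 + 2.2432i, |z|^2 = 5.1759
Escaped at iteration 2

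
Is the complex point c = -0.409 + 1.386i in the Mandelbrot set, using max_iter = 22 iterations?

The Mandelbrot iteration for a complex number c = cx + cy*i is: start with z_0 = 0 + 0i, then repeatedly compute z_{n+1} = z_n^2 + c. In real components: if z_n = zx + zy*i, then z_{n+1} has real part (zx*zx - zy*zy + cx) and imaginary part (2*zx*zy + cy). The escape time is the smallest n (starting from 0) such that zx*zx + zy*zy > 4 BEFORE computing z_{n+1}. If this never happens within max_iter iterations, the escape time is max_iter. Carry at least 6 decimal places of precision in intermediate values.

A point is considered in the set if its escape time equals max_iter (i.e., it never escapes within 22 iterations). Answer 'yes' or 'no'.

z_0 = 0 + 0i, c = -0.4090 + 1.3860i
Iter 1: z = -0.4090 + 1.3860i, |z|^2 = 2.0883
Iter 2: z = -2.1627 + 0.2523i, |z|^2 = 4.7410
Escaped at iteration 2

Answer: no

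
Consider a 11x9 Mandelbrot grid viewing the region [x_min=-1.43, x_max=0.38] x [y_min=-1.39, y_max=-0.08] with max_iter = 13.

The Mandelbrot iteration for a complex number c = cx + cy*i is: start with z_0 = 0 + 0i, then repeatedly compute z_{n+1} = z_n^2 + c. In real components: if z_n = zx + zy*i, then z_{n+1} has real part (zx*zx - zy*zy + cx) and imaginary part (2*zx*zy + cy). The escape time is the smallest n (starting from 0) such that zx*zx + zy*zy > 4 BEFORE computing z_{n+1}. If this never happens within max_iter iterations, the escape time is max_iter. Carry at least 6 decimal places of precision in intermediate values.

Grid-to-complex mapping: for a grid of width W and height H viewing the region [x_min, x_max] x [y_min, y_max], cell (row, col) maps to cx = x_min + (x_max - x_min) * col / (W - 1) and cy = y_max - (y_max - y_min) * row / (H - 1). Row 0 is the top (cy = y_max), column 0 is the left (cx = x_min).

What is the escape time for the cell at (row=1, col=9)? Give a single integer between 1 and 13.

Answer: 13

Derivation:
z_0 = 0 + 0i, c = 0.1990 + -0.2437i
Iter 1: z = 0.1990 + -0.2437i, |z|^2 = 0.0990
Iter 2: z = 0.1792 + -0.3408i, |z|^2 = 0.1482
Iter 3: z = 0.1150 + -0.3659i, |z|^2 = 0.1471
Iter 4: z = 0.0784 + -0.3279i, |z|^2 = 0.1137
Iter 5: z = 0.0976 + -0.2951i, |z|^2 = 0.0966
Iter 6: z = 0.1214 + -0.3014i, |z|^2 = 0.1056
Iter 7: z = 0.1229 + -0.3169i, |z|^2 = 0.1156
Iter 8: z = 0.1137 + -0.3217i, |z|^2 = 0.1164
Iter 9: z = 0.1085 + -0.3169i, |z|^2 = 0.1122
Iter 10: z = 0.1104 + -0.3125i, |z|^2 = 0.1098
Iter 11: z = 0.1135 + -0.3127i, |z|^2 = 0.1107
Iter 12: z = 0.1141 + -0.3148i, |z|^2 = 0.1121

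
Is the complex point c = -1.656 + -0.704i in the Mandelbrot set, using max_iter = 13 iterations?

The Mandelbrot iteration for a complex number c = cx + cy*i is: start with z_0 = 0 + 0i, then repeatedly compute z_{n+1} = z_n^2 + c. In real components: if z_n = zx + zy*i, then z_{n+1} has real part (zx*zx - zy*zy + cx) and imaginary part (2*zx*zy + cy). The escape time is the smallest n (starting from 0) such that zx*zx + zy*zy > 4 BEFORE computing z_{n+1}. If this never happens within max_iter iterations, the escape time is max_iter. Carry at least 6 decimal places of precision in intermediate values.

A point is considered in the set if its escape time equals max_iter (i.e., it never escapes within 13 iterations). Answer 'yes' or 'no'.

Answer: no

Derivation:
z_0 = 0 + 0i, c = -1.6560 + -0.7040i
Iter 1: z = -1.6560 + -0.7040i, |z|^2 = 3.2380
Iter 2: z = 0.5907 + 1.6276i, |z|^2 = 2.9982
Iter 3: z = -3.9563 + 1.2190i, |z|^2 = 17.1381
Escaped at iteration 3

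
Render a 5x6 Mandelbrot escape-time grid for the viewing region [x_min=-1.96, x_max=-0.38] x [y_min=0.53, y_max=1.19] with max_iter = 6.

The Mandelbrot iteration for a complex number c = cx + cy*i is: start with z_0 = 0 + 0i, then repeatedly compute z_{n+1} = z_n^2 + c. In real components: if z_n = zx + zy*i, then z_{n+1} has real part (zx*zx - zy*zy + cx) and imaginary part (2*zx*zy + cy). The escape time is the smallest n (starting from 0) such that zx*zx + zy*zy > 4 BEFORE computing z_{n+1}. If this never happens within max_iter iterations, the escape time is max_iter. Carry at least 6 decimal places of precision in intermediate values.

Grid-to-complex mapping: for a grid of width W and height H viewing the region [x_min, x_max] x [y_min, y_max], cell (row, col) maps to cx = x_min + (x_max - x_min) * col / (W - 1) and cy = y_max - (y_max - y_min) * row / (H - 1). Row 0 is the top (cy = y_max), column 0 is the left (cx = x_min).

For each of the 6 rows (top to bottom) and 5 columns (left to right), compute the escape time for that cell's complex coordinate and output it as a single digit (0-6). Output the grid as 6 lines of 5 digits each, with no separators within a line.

(row=0, col=0): c = -1.9600 + 1.1900i → escape time 1
(row=0, col=1): c = -1.5650 + 1.1900i → escape time 2
(row=0, col=2): c = -1.1700 + 1.1900i → escape time 2
(row=0, col=3): c = -0.7750 + 1.1900i → escape time 3
(row=0, col=4): c = -0.3800 + 1.1900i → escape time 3
(row=1, col=0): c = -1.9600 + 1.0580i → escape time 1
(row=1, col=1): c = -1.5650 + 1.0580i → escape time 2
(row=1, col=2): c = -1.1700 + 1.0580i → escape time 3
(row=1, col=3): c = -0.7750 + 1.0580i → escape time 3
(row=1, col=4): c = -0.3800 + 1.0580i → escape time 4
(row=2, col=0): c = -1.9600 + 0.9260i → escape time 1
(row=2, col=1): c = -1.5650 + 0.9260i → escape time 3
(row=2, col=2): c = -1.1700 + 0.9260i → escape time 3
(row=2, col=3): c = -0.7750 + 0.9260i → escape time 4
(row=2, col=4): c = -0.3800 + 0.9260i → escape time 5
(row=3, col=0): c = -1.9600 + 0.7940i → escape time 1
(row=3, col=1): c = -1.5650 + 0.7940i → escape time 3
(row=3, col=2): c = -1.1700 + 0.7940i → escape time 3
(row=3, col=3): c = -0.7750 + 0.7940i → escape time 4
(row=3, col=4): c = -0.3800 + 0.7940i → escape time 6
(row=4, col=0): c = -1.9600 + 0.6620i → escape time 1
(row=4, col=1): c = -1.5650 + 0.6620i → escape time 3
(row=4, col=2): c = -1.1700 + 0.6620i → escape time 3
(row=4, col=3): c = -0.7750 + 0.6620i → escape time 5
(row=4, col=4): c = -0.3800 + 0.6620i → escape time 6
(row=5, col=0): c = -1.9600 + 0.5300i → escape time 1
(row=5, col=1): c = -1.5650 + 0.5300i → escape time 3
(row=5, col=2): c = -1.1700 + 0.5300i → escape time 4
(row=5, col=3): c = -0.7750 + 0.5300i → escape time 6
(row=5, col=4): c = -0.3800 + 0.5300i → escape time 6

Answer: 12233
12334
13345
13346
13356
13466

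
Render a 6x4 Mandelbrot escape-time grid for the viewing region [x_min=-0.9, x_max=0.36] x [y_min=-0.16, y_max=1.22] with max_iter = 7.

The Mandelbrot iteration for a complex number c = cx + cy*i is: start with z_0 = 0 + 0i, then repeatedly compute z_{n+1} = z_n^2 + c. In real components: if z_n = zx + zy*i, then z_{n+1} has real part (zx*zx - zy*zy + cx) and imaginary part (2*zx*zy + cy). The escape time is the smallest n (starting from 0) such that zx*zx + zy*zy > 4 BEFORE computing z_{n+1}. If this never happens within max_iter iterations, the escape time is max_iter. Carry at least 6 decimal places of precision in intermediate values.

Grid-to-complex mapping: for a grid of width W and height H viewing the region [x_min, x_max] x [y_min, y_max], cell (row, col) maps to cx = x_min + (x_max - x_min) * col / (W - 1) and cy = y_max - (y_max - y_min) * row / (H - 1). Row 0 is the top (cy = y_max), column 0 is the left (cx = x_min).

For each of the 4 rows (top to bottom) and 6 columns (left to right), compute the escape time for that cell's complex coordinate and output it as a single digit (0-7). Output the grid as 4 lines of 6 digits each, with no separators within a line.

(row=0, col=0): c = -0.9000 + 1.2200i → escape time 3
(row=0, col=1): c = -0.6480 + 1.2200i → escape time 3
(row=0, col=2): c = -0.3960 + 1.2200i → escape time 3
(row=0, col=3): c = -0.1440 + 1.2200i → escape time 3
(row=0, col=4): c = 0.1080 + 1.2200i → escape time 2
(row=0, col=5): c = 0.3600 + 1.2200i → escape time 2
(row=1, col=0): c = -0.9000 + 0.7600i → escape time 4
(row=1, col=1): c = -0.6480 + 0.7600i → escape time 4
(row=1, col=2): c = -0.3960 + 0.7600i → escape time 7
(row=1, col=3): c = -0.1440 + 0.7600i → escape time 7
(row=1, col=4): c = 0.1080 + 0.7600i → escape time 7
(row=1, col=5): c = 0.3600 + 0.7600i → escape time 5
(row=2, col=0): c = -0.9000 + 0.3000i → escape time 7
(row=2, col=1): c = -0.6480 + 0.3000i → escape time 7
(row=2, col=2): c = -0.3960 + 0.3000i → escape time 7
(row=2, col=3): c = -0.1440 + 0.3000i → escape time 7
(row=2, col=4): c = 0.1080 + 0.3000i → escape time 7
(row=2, col=5): c = 0.3600 + 0.3000i → escape time 7
(row=3, col=0): c = -0.9000 + -0.1600i → escape time 7
(row=3, col=1): c = -0.6480 + -0.1600i → escape time 7
(row=3, col=2): c = -0.3960 + -0.1600i → escape time 7
(row=3, col=3): c = -0.1440 + -0.1600i → escape time 7
(row=3, col=4): c = 0.1080 + -0.1600i → escape time 7
(row=3, col=5): c = 0.3600 + -0.1600i → escape time 7

Answer: 333322
447775
777777
777777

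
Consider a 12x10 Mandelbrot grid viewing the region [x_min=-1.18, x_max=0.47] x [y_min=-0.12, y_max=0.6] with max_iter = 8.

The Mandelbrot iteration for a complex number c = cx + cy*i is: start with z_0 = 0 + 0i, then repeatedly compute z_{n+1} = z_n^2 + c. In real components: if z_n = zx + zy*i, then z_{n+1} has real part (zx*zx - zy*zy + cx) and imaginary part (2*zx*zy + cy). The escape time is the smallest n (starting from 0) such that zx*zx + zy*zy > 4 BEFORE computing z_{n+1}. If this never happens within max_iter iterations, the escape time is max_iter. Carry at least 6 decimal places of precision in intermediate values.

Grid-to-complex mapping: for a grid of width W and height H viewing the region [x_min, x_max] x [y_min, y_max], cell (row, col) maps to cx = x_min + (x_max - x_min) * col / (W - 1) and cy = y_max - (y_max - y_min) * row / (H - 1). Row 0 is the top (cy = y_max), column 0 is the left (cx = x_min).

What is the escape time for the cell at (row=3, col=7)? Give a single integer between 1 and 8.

z_0 = 0 + 0i, c = -0.1300 + 0.3600i
Iter 1: z = -0.1300 + 0.3600i, |z|^2 = 0.1465
Iter 2: z = -0.2427 + 0.2664i, |z|^2 = 0.1299
Iter 3: z = -0.1421 + 0.2307i, |z|^2 = 0.0734
Iter 4: z = -0.1630 + 0.2945i, |z|^2 = 0.1133
Iter 5: z = -0.1901 + 0.2640i, |z|^2 = 0.1058
Iter 6: z = -0.1635 + 0.2596i, |z|^2 = 0.0941
Iter 7: z = -0.1707 + 0.2751i, |z|^2 = 0.1048

Answer: 8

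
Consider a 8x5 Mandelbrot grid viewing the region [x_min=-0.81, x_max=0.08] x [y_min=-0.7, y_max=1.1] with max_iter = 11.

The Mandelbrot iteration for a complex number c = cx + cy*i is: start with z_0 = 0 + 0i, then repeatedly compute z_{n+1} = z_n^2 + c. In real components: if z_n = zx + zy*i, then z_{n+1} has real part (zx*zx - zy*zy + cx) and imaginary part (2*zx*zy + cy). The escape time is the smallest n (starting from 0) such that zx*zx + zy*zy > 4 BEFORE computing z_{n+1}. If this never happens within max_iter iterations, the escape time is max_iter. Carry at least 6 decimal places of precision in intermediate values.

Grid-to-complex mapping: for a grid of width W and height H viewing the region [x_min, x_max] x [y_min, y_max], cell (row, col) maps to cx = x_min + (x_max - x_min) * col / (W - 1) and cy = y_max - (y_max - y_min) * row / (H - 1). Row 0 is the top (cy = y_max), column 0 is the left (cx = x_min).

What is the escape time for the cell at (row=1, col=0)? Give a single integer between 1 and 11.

Answer: 5

Derivation:
z_0 = 0 + 0i, c = -0.8100 + 0.6500i
Iter 1: z = -0.8100 + 0.6500i, |z|^2 = 1.0786
Iter 2: z = -0.5764 + -0.4030i, |z|^2 = 0.4946
Iter 3: z = -0.6402 + 1.1146i, |z|^2 = 1.6521
Iter 4: z = -1.6425 + -0.7770i, |z|^2 = 3.3015
Iter 5: z = 1.2839 + 3.2025i, |z|^2 = 11.9046
Escaped at iteration 5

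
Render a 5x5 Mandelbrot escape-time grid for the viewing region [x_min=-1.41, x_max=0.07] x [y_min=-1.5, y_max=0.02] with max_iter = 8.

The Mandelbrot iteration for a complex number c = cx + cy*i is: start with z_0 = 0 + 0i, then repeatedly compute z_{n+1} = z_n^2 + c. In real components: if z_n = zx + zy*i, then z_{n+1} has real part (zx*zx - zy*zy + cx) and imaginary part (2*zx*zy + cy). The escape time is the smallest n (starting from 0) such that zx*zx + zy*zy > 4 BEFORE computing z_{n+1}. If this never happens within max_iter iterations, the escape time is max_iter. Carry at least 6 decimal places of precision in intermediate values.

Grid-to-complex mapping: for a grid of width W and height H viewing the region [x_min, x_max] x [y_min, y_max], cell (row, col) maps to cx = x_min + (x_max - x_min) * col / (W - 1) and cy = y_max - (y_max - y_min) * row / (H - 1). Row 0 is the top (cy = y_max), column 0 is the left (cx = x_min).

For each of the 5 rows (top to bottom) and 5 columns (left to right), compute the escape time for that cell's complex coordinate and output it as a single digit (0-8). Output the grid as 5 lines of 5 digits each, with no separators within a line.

Answer: 88888
58888
33588
23344
12222

Derivation:
(row=0, col=0): c = -1.4100 + 0.0200i → escape time 8
(row=0, col=1): c = -1.0400 + 0.0200i → escape time 8
(row=0, col=2): c = -0.6700 + 0.0200i → escape time 8
(row=0, col=3): c = -0.3000 + 0.0200i → escape time 8
(row=0, col=4): c = 0.0700 + 0.0200i → escape time 8
(row=1, col=0): c = -1.4100 + -0.3600i → escape time 5
(row=1, col=1): c = -1.0400 + -0.3600i → escape time 8
(row=1, col=2): c = -0.6700 + -0.3600i → escape time 8
(row=1, col=3): c = -0.3000 + -0.3600i → escape time 8
(row=1, col=4): c = 0.0700 + -0.3600i → escape time 8
(row=2, col=0): c = -1.4100 + -0.7400i → escape time 3
(row=2, col=1): c = -1.0400 + -0.7400i → escape time 3
(row=2, col=2): c = -0.6700 + -0.7400i → escape time 5
(row=2, col=3): c = -0.3000 + -0.7400i → escape time 8
(row=2, col=4): c = 0.0700 + -0.7400i → escape time 8
(row=3, col=0): c = -1.4100 + -1.1200i → escape time 2
(row=3, col=1): c = -1.0400 + -1.1200i → escape time 3
(row=3, col=2): c = -0.6700 + -1.1200i → escape time 3
(row=3, col=3): c = -0.3000 + -1.1200i → escape time 4
(row=3, col=4): c = 0.0700 + -1.1200i → escape time 4
(row=4, col=0): c = -1.4100 + -1.5000i → escape time 1
(row=4, col=1): c = -1.0400 + -1.5000i → escape time 2
(row=4, col=2): c = -0.6700 + -1.5000i → escape time 2
(row=4, col=3): c = -0.3000 + -1.5000i → escape time 2
(row=4, col=4): c = 0.0700 + -1.5000i → escape time 2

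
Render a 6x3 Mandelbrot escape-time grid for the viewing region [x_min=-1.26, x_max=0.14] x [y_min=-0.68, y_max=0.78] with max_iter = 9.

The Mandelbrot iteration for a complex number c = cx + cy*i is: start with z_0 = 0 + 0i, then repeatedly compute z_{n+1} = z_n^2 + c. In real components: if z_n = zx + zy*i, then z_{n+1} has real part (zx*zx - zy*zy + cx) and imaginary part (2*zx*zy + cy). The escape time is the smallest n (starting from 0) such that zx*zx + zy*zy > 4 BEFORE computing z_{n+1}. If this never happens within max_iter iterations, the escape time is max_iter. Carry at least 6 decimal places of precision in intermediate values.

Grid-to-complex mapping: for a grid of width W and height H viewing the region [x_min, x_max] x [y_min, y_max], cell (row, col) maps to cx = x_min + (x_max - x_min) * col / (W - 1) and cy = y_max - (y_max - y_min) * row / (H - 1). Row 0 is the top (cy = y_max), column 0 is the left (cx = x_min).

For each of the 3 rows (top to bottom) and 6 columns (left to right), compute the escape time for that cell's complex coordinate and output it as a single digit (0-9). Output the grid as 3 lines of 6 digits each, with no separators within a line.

(row=0, col=0): c = -1.2600 + 0.7800i → escape time 3
(row=0, col=1): c = -0.9800 + 0.7800i → escape time 3
(row=0, col=2): c = -0.7000 + 0.7800i → escape time 4
(row=0, col=3): c = -0.4200 + 0.7800i → escape time 6
(row=0, col=4): c = -0.1400 + 0.7800i → escape time 9
(row=0, col=5): c = 0.1400 + 0.7800i → escape time 6
(row=1, col=0): c = -1.2600 + 0.0500i → escape time 9
(row=1, col=1): c = -0.9800 + 0.0500i → escape time 9
(row=1, col=2): c = -0.7000 + 0.0500i → escape time 9
(row=1, col=3): c = -0.4200 + 0.0500i → escape time 9
(row=1, col=4): c = -0.1400 + 0.0500i → escape time 9
(row=1, col=5): c = 0.1400 + 0.0500i → escape time 9
(row=2, col=0): c = -1.2600 + -0.6800i → escape time 3
(row=2, col=1): c = -0.9800 + -0.6800i → escape time 4
(row=2, col=2): c = -0.7000 + -0.6800i → escape time 5
(row=2, col=3): c = -0.4200 + -0.6800i → escape time 9
(row=2, col=4): c = -0.1400 + -0.6800i → escape time 9
(row=2, col=5): c = 0.1400 + -0.6800i → escape time 9

Answer: 334696
999999
345999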